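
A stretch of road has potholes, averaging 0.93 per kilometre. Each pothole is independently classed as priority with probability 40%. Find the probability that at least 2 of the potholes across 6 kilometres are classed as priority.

Thinning: the potholes that are classed as priority themselves form a Poisson process with rate 0.4 × 0.93 = 0.372 per kilometre.
Over the interval, μ = 0.372 × 6 = 2.232 (6 kilometres).
P(N ≥ 2) = 1 − P(N ≤ 1) ≈ 0.6532.

0.6532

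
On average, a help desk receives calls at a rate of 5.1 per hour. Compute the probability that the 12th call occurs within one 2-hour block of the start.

0.3262

Over the interval, μ = 5.1 × 2 = 10.2 (a 2-hour block = 2 hours).
The 12th arrival falls in the interval iff at least 12 events occur there: P(S_12 ≤ t) = P(N ≥ 12) = 1 − P(N ≤ 11) ≈ 0.3262.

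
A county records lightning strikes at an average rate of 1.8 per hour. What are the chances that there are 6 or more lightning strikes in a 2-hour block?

Over the interval, μ = 1.8 × 2 = 3.6 (a 2-hour block = 2 hours).
P(N ≥ 6) = 1 − P(N ≤ 5) = 1 − Σ_{j=0}^{5} e^(−μ) μ^j/j! ≈ 0.1559.

0.1559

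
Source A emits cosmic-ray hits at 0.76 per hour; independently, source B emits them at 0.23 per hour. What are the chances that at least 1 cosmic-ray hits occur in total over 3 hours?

0.9487

Independent Poisson processes superpose: combined rate λ = 0.76 + 0.23 = 0.99 per hour.
Over the interval, μ = 0.99 × 3 = 2.97 (3 hours).
P(N ≥ 1) = 1 − P(N ≤ 0) ≈ 0.9487.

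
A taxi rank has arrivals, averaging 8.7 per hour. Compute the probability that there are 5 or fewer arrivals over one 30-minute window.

Over the interval, μ = 8.7 × 0.5 = 4.35 (a 30-minute window = 0.5 hours).
P(N ≤ 5) = Σ_{j=0}^{5} e^(−μ) μ^j/j! ≈ 0.7283.

0.7283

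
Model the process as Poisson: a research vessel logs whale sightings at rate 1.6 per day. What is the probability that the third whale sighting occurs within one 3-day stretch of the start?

Over the interval, μ = 1.6 × 3 = 4.8 (a 3-day stretch = 3 days).
The third arrival falls in the interval iff at least 3 events occur there: P(S_3 ≤ t) = P(N ≥ 3) = 1 − P(N ≤ 2) ≈ 0.8575.

0.8575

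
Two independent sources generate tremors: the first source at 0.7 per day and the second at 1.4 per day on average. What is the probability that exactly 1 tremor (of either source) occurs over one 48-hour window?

Independent Poisson processes superpose: combined rate λ = 0.7 + 1.4 = 2.1 per day.
Over the interval, μ = 2.1 × 2 = 4.2 (a 48-hour window = 2 days).
P(N = 1) = e^(−4.2) · 4.2^1/1! ≈ 0.0630.

0.0630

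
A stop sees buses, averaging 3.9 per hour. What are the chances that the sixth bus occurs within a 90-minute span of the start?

0.5299

Over the interval, μ = 3.9 × 1.5 = 5.85 (a 90-minute span = 1.5 hours).
The sixth arrival falls in the interval iff at least 6 events occur there: P(S_6 ≤ t) = P(N ≥ 6) = 1 − P(N ≤ 5) ≈ 0.5299.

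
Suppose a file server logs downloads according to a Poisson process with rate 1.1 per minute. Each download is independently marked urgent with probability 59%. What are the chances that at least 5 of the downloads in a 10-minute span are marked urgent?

0.7752

Thinning: the downloads that are marked urgent themselves form a Poisson process with rate 0.59 × 1.1 = 0.649 per minute.
Over the interval, μ = 0.649 × 10 = 6.49 (a 10-minute span = 10 minutes).
P(N ≥ 5) = 1 − P(N ≤ 4) ≈ 0.7752.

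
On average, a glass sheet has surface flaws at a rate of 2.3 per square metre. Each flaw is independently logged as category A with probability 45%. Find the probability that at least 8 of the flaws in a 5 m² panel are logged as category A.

Thinning: the flaws that are logged as category A themselves form a Poisson process with rate 0.45 × 2.3 = 1.035 per square metre.
Over the interval, μ = 1.035 × 5 = 5.175 (a 5 m² panel = 5 square metres).
P(N ≥ 8) = 1 − P(N ≤ 7) ≈ 0.1523.

0.1523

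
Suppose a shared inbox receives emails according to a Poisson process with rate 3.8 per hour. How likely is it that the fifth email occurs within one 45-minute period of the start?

0.1602

Over the interval, μ = 3.8 × 0.75 = 2.85 (a 45-minute period = 0.75 hours).
The fifth arrival falls in the interval iff at least 5 events occur there: P(S_5 ≤ t) = P(N ≥ 5) = 1 − P(N ≤ 4) ≈ 0.1602.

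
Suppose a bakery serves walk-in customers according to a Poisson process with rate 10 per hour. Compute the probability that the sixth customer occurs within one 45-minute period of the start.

Over the interval, μ = 10 × 0.75 = 7.5 (a 45-minute period = 0.75 hours).
The sixth arrival falls in the interval iff at least 6 events occur there: P(S_6 ≤ t) = P(N ≥ 6) = 1 − P(N ≤ 5) ≈ 0.7586.

0.7586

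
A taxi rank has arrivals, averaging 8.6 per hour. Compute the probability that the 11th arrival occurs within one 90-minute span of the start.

0.7396

Over the interval, μ = 8.6 × 1.5 = 12.9 (a 90-minute span = 1.5 hours).
The 11th arrival falls in the interval iff at least 11 events occur there: P(S_11 ≤ t) = P(N ≥ 11) = 1 − P(N ≤ 10) ≈ 0.7396.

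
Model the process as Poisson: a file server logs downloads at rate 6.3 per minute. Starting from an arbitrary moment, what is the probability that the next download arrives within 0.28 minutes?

Inter-arrival times are exponential with rate λ = 6.3 per minute.
P(T ≤ 0.28) = 1 − e^(−λt) = 1 − e^(−6.3 × 0.28) = 1 − e^(−1.764) ≈ 0.8286.

0.8286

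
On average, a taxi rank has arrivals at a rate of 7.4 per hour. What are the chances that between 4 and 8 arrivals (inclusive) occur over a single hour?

0.6125

With mean μ = 7.4 per hour,
P(4 ≤ N ≤ 8) = Σ_{j=4}^{8} e^(−7.4) · 7.4^j/j! ≈ 0.6125.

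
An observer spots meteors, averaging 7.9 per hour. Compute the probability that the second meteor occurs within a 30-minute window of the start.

0.9047

Over the interval, μ = 7.9 × 0.5 = 3.95 (a 30-minute window = 0.5 hours).
The second arrival falls in the interval iff at least 2 events occur there: P(S_2 ≤ t) = P(N ≥ 2) = 1 − P(N ≤ 1) ≈ 0.9047.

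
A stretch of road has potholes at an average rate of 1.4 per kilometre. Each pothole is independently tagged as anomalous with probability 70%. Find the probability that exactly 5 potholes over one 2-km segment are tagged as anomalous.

0.0340

Thinning: the potholes that are tagged as anomalous themselves form a Poisson process with rate 0.7 × 1.4 = 0.98 per kilometre.
Over the interval, μ = 0.98 × 2 = 1.96 (a 2-km segment = 2 kilometres).
P(N = 5) = e^(−1.96) · 1.96^5/5! ≈ 0.0340.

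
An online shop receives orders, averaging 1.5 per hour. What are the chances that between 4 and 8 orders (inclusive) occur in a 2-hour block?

0.3490

Over the interval, μ = 1.5 × 2 = 3 (a 2-hour block = 2 hours).
P(4 ≤ N ≤ 8) = Σ_{j=4}^{8} e^(−3) · 3^j/j! ≈ 0.3490.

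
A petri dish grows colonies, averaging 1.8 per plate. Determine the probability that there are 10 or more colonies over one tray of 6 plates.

0.6374

Over the interval, μ = 1.8 × 6 = 10.8 (a tray of 6 plates = 6 plates).
P(N ≥ 10) = 1 − P(N ≤ 9) = 1 − Σ_{j=0}^{9} e^(−μ) μ^j/j! ≈ 0.6374.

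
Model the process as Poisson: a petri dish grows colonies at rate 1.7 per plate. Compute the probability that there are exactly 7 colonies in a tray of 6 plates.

0.0847

Over the interval, μ = 1.7 × 6 = 10.2 (a tray of 6 plates = 6 plates).
P(N = 7) = e^(−μ) μ^7/7! = e^(−10.2) · 10.2^7/5040 ≈ 0.0847.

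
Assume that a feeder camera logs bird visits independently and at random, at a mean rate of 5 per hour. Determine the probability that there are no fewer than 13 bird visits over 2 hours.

0.2084

Over the interval, μ = 5 × 2 = 10 (2 hours).
P(N ≥ 13) = 1 − P(N ≤ 12) = 1 − Σ_{j=0}^{12} e^(−μ) μ^j/j! ≈ 0.2084.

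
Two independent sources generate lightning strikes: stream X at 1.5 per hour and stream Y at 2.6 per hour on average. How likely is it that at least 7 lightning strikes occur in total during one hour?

Independent Poisson processes superpose: combined rate λ = 1.5 + 2.6 = 4.1 per hour.
So μ = 4.1.
P(N ≥ 7) = 1 − P(N ≤ 6) ≈ 0.1214.

0.1214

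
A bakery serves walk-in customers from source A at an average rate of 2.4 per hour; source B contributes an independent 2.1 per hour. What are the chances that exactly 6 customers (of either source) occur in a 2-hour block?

Independent Poisson processes superpose: combined rate λ = 2.4 + 2.1 = 4.5 per hour.
Over the interval, μ = 4.5 × 2 = 9 (a 2-hour block = 2 hours).
P(N = 6) = e^(−9) · 9^6/6! ≈ 0.0911.

0.0911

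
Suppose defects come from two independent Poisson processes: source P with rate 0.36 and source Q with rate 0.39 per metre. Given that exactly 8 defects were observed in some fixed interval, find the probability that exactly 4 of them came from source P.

Given the total, each event is independently from source P with probability p = λ_P/(λ_P+λ_Q) = 0.36/0.75 = 0.4800.
So K ~ Binomial(8, 0.36/0.75): P(K = 4) = C(8,4) · (0.36/0.75)^4 · (0.39/0.75)^4 ≈ 0.2717.

0.2717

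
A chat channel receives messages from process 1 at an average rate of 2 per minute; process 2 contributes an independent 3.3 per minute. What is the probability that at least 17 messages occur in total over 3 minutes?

Independent Poisson processes superpose: combined rate λ = 2 + 3.3 = 5.3 per minute.
Over the interval, μ = 5.3 × 3 = 15.9 (3 minutes).
P(N ≥ 17) = 1 − P(N ≤ 16) ≈ 0.4241.

0.4241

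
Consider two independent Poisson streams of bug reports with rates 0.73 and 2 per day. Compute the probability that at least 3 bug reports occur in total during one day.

Independent Poisson processes superpose: combined rate λ = 0.73 + 2 = 2.73 per day.
So μ = 2.73.
P(N ≥ 3) = 1 − P(N ≤ 2) ≈ 0.5137.

0.5137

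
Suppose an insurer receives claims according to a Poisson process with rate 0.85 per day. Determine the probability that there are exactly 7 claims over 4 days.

Over the interval, μ = 0.85 × 4 = 3.4 (4 days).
P(N = 7) = e^(−μ) μ^7/7! = e^(−3.4) · 3.4^7/5040 ≈ 0.0348.

0.0348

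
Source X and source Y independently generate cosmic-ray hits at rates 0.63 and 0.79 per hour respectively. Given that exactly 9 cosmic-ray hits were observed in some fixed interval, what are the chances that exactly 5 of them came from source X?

Given the total, each event is independently from source X with probability p = λ_X/(λ_X+λ_Y) = 0.63/1.42 ≈ 0.4437.
So K ~ Binomial(9, 0.63/1.42): P(K = 5) = C(9,5) · (0.63/1.42)^5 · (0.79/1.42)^4 ≈ 0.2075.

0.2075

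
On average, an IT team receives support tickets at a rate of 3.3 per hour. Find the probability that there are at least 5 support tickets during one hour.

0.2374

With mean μ = 3.3 per hour,
P(N ≥ 5) = 1 − P(N ≤ 4) = 1 − Σ_{j=0}^{4} e^(−μ) μ^j/j! ≈ 0.2374.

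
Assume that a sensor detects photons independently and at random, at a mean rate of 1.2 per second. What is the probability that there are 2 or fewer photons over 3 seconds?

0.3027

Over the interval, μ = 1.2 × 3 = 3.6 (3 seconds).
P(N ≤ 2) = Σ_{j=0}^{2} e^(−μ) μ^j/j! ≈ 0.3027.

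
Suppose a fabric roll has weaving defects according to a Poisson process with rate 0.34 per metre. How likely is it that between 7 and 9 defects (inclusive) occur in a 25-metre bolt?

0.3968

Over the interval, μ = 0.34 × 25 = 8.5 (a 25-metre bolt = 25 metres).
P(7 ≤ N ≤ 9) = Σ_{j=7}^{9} e^(−8.5) · 8.5^j/j! ≈ 0.3968.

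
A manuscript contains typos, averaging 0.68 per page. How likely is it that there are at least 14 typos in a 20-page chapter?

0.4926

Over the interval, μ = 0.68 × 20 = 13.6 (a 20-page chapter = 20 pages).
P(N ≥ 14) = 1 − P(N ≤ 13) = 1 − Σ_{j=0}^{13} e^(−μ) μ^j/j! ≈ 0.4926.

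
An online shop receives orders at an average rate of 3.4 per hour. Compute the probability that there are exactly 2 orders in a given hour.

0.1929

With mean μ = 3.4 per hour,
P(N = 2) = e^(−μ) μ^2/2! = e^(−3.4) · 3.4^2/2 ≈ 0.1929.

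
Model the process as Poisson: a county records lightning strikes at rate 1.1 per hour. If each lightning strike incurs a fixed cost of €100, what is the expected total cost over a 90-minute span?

E[N] = 1.1 × 1.5 = 1.65 (a 90-minute span = 1.5 hours); E[cost] = 1.65 × €100 = €165.

€165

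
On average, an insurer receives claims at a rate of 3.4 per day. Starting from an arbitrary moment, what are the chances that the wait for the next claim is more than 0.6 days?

0.1300

The wait for the next event is exponential with rate λ = 3.4 per day.
P(T > 0.6) = e^(−λt) = e^(−3.4 × 0.6) = e^(−2.04) ≈ 0.1300.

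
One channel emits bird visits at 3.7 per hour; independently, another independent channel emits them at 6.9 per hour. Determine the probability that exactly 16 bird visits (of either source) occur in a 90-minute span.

Independent Poisson processes superpose: combined rate λ = 3.7 + 6.9 = 10.6 per hour.
Over the interval, μ = 10.6 × 1.5 = 15.9 (a 90-minute span = 1.5 hours).
P(N = 16) = e^(−15.9) · 15.9^16/16! ≈ 0.0992.

0.0992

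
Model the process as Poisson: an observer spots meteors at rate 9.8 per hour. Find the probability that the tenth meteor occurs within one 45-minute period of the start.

Over the interval, μ = 9.8 × 0.75 = 7.35 (a 45-minute period = 0.75 hours).
The tenth arrival falls in the interval iff at least 10 events occur there: P(S_10 ≤ t) = P(N ≥ 10) = 1 − P(N ≤ 9) ≈ 0.2067.

0.2067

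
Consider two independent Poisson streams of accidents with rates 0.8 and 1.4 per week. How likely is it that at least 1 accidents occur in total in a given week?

0.8892

Independent Poisson processes superpose: combined rate λ = 0.8 + 1.4 = 2.2 per week.
So μ = 2.2.
P(N ≥ 1) = 1 − P(N ≤ 0) ≈ 0.8892.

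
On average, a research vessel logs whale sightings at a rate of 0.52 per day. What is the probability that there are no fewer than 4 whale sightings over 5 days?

Over the interval, μ = 0.52 × 5 = 2.6 (5 days).
P(N ≥ 4) = 1 − P(N ≤ 3) = 1 − Σ_{j=0}^{3} e^(−μ) μ^j/j! ≈ 0.2640.

0.2640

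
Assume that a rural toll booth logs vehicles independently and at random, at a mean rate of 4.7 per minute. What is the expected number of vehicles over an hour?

282

E[N] = λt = 4.7 × 60 = 282 (an hour = 60 minutes).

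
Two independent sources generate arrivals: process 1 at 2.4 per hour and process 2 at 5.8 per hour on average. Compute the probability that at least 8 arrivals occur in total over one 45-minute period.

Independent Poisson processes superpose: combined rate λ = 2.4 + 5.8 = 8.2 per hour.
Over the interval, μ = 8.2 × 0.75 = 6.15 (a 45-minute period = 0.75 hours).
P(N ≥ 8) = 1 − P(N ≤ 7) ≈ 0.2769.

0.2769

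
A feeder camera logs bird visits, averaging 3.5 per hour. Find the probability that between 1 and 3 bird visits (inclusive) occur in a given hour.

With mean μ = 3.5 per hour,
P(1 ≤ N ≤ 3) = Σ_{j=1}^{3} e^(−3.5) · 3.5^j/j! ≈ 0.5064.

0.5064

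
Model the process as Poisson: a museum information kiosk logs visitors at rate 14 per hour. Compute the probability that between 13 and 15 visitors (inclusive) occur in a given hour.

0.3109

With mean μ = 14 per hour,
P(13 ≤ N ≤ 15) = Σ_{j=13}^{15} e^(−14) · 14^j/j! ≈ 0.3109.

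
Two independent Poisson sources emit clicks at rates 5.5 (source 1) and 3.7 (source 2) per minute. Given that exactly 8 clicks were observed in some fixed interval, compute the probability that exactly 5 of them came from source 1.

0.2782

Given the total, each event is independently from source 1 with probability p = λ_1/(λ_1+λ_2) = 5.5/9.2 ≈ 0.5978.
So K ~ Binomial(8, 5.5/9.2): P(K = 5) = C(8,5) · (5.5/9.2)^5 · (3.7/9.2)^3 ≈ 0.2782.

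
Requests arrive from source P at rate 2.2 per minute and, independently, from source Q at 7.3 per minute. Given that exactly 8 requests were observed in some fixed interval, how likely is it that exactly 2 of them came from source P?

0.3091

Given the total, each event is independently from source P with probability p = λ_P/(λ_P+λ_Q) = 2.2/9.5 ≈ 0.2316.
So K ~ Binomial(8, 2.2/9.5): P(K = 2) = C(8,2) · (2.2/9.5)^2 · (7.3/9.5)^6 ≈ 0.3091.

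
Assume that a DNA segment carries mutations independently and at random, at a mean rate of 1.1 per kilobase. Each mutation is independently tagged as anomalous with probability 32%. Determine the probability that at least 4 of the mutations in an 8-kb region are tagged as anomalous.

0.3116

Thinning: the mutations that are tagged as anomalous themselves form a Poisson process with rate 0.32 × 1.1 = 0.352 per kilobase.
Over the interval, μ = 0.352 × 8 = 2.816 (an 8-kb region = 8 kilobases).
P(N ≥ 4) = 1 − P(N ≤ 3) ≈ 0.3116.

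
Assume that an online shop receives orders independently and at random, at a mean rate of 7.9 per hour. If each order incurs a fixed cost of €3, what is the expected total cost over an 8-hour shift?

€189.6

E[N] = 7.9 × 8 = 63.2 (an 8-hour shift = 8 hours); E[cost] = 63.2 × €3 = €189.6.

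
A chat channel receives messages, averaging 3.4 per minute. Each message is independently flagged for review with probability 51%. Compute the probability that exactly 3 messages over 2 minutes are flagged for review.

Thinning: the messages that are flagged for review themselves form a Poisson process with rate 0.51 × 3.4 = 1.734 per minute.
Over the interval, μ = 1.734 × 2 = 3.468 (2 minutes).
P(N = 3) = e^(−3.468) · 3.468^3/3! ≈ 0.2167.

0.2167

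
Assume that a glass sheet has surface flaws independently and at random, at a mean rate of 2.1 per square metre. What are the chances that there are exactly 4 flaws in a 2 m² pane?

0.1944

Over the interval, μ = 2.1 × 2 = 4.2 (a 2 m² pane = 2 square metres).
P(N = 4) = e^(−μ) μ^4/4! = e^(−4.2) · 4.2^4/24 ≈ 0.1944.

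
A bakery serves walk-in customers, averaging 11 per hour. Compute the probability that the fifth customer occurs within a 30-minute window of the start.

Over the interval, μ = 11 × 0.5 = 5.5 (a 30-minute window = 0.5 hours).
The fifth arrival falls in the interval iff at least 5 events occur there: P(S_5 ≤ t) = P(N ≥ 5) = 1 − P(N ≤ 4) ≈ 0.6425.

0.6425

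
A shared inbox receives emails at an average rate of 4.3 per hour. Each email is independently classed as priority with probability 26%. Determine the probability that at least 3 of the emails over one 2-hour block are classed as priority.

Thinning: the emails that are classed as priority themselves form a Poisson process with rate 0.26 × 4.3 = 1.118 per hour.
Over the interval, μ = 1.118 × 2 = 2.236 (a 2-hour block = 2 hours).
P(N ≥ 3) = 1 − P(N ≤ 2) ≈ 0.3869.

0.3869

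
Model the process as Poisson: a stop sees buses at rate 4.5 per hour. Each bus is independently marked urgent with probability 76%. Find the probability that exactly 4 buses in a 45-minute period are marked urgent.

0.1387

Thinning: the buses that are marked urgent themselves form a Poisson process with rate 0.76 × 4.5 = 3.42 per hour.
Over the interval, μ = 3.42 × 0.75 = 2.565 (a 45-minute period = 0.75 hours).
P(N = 4) = e^(−2.565) · 2.565^4/4! ≈ 0.1387.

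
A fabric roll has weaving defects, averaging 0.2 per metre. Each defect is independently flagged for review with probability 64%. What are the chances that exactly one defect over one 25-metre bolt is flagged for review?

Thinning: the defects that are flagged for review themselves form a Poisson process with rate 0.64 × 0.2 = 0.128 per metre.
Over the interval, μ = 0.128 × 25 = 3.2 (a 25-metre bolt = 25 metres).
P(N = 1) = e^(−3.2) · 3.2^1/1! ≈ 0.1304.

0.1304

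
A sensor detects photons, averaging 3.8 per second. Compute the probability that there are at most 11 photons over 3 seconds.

0.5316

Over the interval, μ = 3.8 × 3 = 11.4 (3 seconds).
P(N ≤ 11) = Σ_{j=0}^{11} e^(−μ) μ^j/j! ≈ 0.5316.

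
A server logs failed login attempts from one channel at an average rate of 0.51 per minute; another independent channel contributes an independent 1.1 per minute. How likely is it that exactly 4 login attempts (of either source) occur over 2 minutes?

Independent Poisson processes superpose: combined rate λ = 0.51 + 1.1 = 1.61 per minute.
Over the interval, μ = 1.61 × 2 = 3.22 (2 minutes).
P(N = 4) = e^(−3.22) · 3.22^4/4! ≈ 0.1790.

0.1790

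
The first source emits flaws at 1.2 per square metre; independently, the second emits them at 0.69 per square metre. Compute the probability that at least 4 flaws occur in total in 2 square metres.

Independent Poisson processes superpose: combined rate λ = 1.2 + 0.69 = 1.89 per square metre.
Over the interval, μ = 1.89 × 2 = 3.78 (2 square metres).
P(N ≥ 4) = 1 − P(N ≤ 3) ≈ 0.5224.

0.5224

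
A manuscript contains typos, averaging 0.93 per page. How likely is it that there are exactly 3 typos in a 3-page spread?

Over the interval, μ = 0.93 × 3 = 2.79 (a 3-page spread = 3 pages).
P(N = 3) = e^(−μ) μ^3/3! = e^(−2.79) · 2.79^3/6 ≈ 0.2223.

0.2223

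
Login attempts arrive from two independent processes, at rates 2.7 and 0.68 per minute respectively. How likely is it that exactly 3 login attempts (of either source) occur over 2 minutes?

0.0597

Independent Poisson processes superpose: combined rate λ = 2.7 + 0.68 = 3.38 per minute.
Over the interval, μ = 3.38 × 2 = 6.76 (2 minutes).
P(N = 3) = e^(−6.76) · 6.76^3/3! ≈ 0.0597.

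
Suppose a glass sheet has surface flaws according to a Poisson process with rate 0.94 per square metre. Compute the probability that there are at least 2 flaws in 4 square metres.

0.8892

Over the interval, μ = 0.94 × 4 = 3.76 (4 square metres).
P(N ≥ 2) = 1 − P(N ≤ 1) = 1 − Σ_{j=0}^{1} e^(−μ) μ^j/j! ≈ 0.8892.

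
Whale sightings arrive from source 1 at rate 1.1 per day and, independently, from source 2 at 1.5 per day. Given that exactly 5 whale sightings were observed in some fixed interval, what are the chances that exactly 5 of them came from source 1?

0.0136

Given the total, each event is independently from source 1 with probability p = λ_1/(λ_1+λ_2) = 1.1/2.6 ≈ 0.4231.
So K ~ Binomial(5, 1.1/2.6): P(K = 5) = C(5,5) · (1.1/2.6)^5 · (1.5/2.6)^0 ≈ 0.0136.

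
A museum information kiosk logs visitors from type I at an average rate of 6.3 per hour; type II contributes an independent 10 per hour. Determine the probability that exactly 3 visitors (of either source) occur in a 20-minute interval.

0.1168

Independent Poisson processes superpose: combined rate λ = 6.3 + 10 = 16.3 per hour.
Over the interval, μ = 16.3 × 1/3 ≈ 5.43333 (a 20-minute interval = 1/3 hours).
P(N = 3) = e^(−5.43333) · 5.43333^3/3! ≈ 0.1168.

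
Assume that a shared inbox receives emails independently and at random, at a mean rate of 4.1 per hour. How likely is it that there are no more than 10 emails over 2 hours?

Over the interval, μ = 4.1 × 2 = 8.2 (2 hours).
P(N ≤ 10) = Σ_{j=0}^{10} e^(−μ) μ^j/j! ≈ 0.7955.

0.7955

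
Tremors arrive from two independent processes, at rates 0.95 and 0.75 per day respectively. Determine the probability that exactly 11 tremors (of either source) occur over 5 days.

0.0853

Independent Poisson processes superpose: combined rate λ = 0.95 + 0.75 = 1.7 per day.
Over the interval, μ = 1.7 × 5 = 8.5 (5 days).
P(N = 11) = e^(−8.5) · 8.5^11/11! ≈ 0.0853.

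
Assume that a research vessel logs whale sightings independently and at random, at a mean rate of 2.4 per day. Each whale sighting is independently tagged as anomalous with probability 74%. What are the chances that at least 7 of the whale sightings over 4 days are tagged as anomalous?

0.5657

Thinning: the whale sightings that are tagged as anomalous themselves form a Poisson process with rate 0.74 × 2.4 = 1.776 per day.
Over the interval, μ = 1.776 × 4 = 7.104 (4 days).
P(N ≥ 7) = 1 − P(N ≤ 6) ≈ 0.5657.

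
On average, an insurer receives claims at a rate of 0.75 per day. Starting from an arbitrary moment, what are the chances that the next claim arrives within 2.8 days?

0.8775

Inter-arrival times are exponential with rate λ = 0.75 per day.
P(T ≤ 2.8) = 1 − e^(−λt) = 1 − e^(−0.75 × 2.8) = 1 − e^(−2.1) ≈ 0.8775.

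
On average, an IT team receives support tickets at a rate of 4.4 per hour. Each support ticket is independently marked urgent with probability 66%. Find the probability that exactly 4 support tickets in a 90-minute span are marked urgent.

0.1925

Thinning: the support tickets that are marked urgent themselves form a Poisson process with rate 0.66 × 4.4 = 2.904 per hour.
Over the interval, μ = 2.904 × 1.5 = 4.356 (a 90-minute span = 1.5 hours).
P(N = 4) = e^(−4.356) · 4.356^4/4! ≈ 0.1925.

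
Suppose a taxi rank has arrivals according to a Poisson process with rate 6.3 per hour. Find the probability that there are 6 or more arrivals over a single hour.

With mean μ = 6.3 per hour,
P(N ≥ 6) = 1 − P(N ≤ 5) = 1 − Σ_{j=0}^{5} e^(−μ) μ^j/j! ≈ 0.6012.

0.6012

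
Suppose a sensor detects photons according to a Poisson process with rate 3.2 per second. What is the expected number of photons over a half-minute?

E[N] = λt = 3.2 × 30 = 96 (a half-minute = 30 seconds).

96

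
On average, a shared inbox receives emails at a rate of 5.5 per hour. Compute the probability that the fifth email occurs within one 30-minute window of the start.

Over the interval, μ = 5.5 × 0.5 = 2.75 (a 30-minute window = 0.5 hours).
The fifth arrival falls in the interval iff at least 5 events occur there: P(S_5 ≤ t) = P(N ≥ 5) = 1 − P(N ≤ 4) ≈ 0.1446.

0.1446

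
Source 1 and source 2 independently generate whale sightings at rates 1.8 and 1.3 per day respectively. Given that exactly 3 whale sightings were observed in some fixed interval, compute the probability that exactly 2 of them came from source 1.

0.4242

Given the total, each event is independently from source 1 with probability p = λ_1/(λ_1+λ_2) = 1.8/3.1 ≈ 0.5806.
So K ~ Binomial(3, 1.8/3.1): P(K = 2) = C(3,2) · (1.8/3.1)^2 · (1.3/3.1)^1 ≈ 0.4242.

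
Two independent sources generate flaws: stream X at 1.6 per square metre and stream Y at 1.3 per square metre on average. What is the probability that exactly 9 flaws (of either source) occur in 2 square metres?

Independent Poisson processes superpose: combined rate λ = 1.6 + 1.3 = 2.9 per square metre.
Over the interval, μ = 2.9 × 2 = 5.8 (2 square metres).
P(N = 9) = e^(−5.8) · 5.8^9/9! ≈ 0.0620.

0.0620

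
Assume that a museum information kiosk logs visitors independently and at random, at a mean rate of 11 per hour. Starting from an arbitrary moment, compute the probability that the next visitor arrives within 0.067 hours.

Inter-arrival times are exponential with rate λ = 11 per hour.
P(T ≤ 0.067) = 1 − e^(−λt) = 1 − e^(−11 × 0.067) = 1 − e^(−0.737) ≈ 0.5215.

0.5215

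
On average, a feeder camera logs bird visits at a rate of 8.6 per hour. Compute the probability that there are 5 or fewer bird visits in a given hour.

0.1422

With mean μ = 8.6 per hour,
P(N ≤ 5) = Σ_{j=0}^{5} e^(−μ) μ^j/j! ≈ 0.1422.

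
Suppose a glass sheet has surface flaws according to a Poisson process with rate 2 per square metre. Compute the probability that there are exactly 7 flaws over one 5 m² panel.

0.0901

Over the interval, μ = 2 × 5 = 10 (a 5 m² panel = 5 square metres).
P(N = 7) = e^(−μ) μ^7/7! = e^(−10) · 10^7/5040 ≈ 0.0901.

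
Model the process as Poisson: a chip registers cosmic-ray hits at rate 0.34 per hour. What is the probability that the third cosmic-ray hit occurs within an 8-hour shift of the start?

0.5113

Over the interval, μ = 0.34 × 8 = 2.72 (an 8-hour shift = 8 hours).
The third arrival falls in the interval iff at least 3 events occur there: P(S_3 ≤ t) = P(N ≥ 3) = 1 − P(N ≤ 2) ≈ 0.5113.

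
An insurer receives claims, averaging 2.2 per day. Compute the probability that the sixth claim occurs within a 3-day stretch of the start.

Over the interval, μ = 2.2 × 3 = 6.6 (a 3-day stretch = 3 days).
The sixth arrival falls in the interval iff at least 6 events occur there: P(S_6 ≤ t) = P(N ≥ 6) = 1 − P(N ≤ 5) ≈ 0.6453.

0.6453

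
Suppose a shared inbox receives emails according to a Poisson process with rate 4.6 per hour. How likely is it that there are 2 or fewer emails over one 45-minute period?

0.3302

Over the interval, μ = 4.6 × 0.75 = 3.45 (a 45-minute period = 0.75 hours).
P(N ≤ 2) = Σ_{j=0}^{2} e^(−μ) μ^j/j! ≈ 0.3302.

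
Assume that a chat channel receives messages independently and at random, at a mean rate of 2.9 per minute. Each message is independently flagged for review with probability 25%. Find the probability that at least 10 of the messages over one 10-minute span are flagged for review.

Thinning: the messages that are flagged for review themselves form a Poisson process with rate 0.25 × 2.9 = 0.725 per minute.
Over the interval, μ = 0.725 × 10 = 7.25 (a 10-minute span = 10 minutes).
P(N ≥ 10) = 1 − P(N ≤ 9) ≈ 0.1957.

0.1957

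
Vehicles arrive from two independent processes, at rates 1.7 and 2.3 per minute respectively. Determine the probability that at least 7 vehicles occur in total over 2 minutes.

Independent Poisson processes superpose: combined rate λ = 1.7 + 2.3 = 4 per minute.
Over the interval, μ = 4 × 2 = 8 (2 minutes).
P(N ≥ 7) = 1 − P(N ≤ 6) ≈ 0.6866.

0.6866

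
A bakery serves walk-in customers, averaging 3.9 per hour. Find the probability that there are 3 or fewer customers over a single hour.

0.4532

With mean μ = 3.9 per hour,
P(N ≤ 3) = Σ_{j=0}^{3} e^(−μ) μ^j/j! ≈ 0.4532.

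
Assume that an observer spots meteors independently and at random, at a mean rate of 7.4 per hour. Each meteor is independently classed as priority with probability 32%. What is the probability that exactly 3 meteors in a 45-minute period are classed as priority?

0.1581

Thinning: the meteors that are classed as priority themselves form a Poisson process with rate 0.32 × 7.4 = 2.368 per hour.
Over the interval, μ = 2.368 × 0.75 = 1.776 (a 45-minute period = 0.75 hours).
P(N = 3) = e^(−1.776) · 1.776^3/3! ≈ 0.1581.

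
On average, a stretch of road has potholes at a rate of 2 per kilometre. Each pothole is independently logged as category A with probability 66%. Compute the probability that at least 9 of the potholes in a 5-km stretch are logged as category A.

Thinning: the potholes that are logged as category A themselves form a Poisson process with rate 0.66 × 2 = 1.32 per kilometre.
Over the interval, μ = 1.32 × 5 = 6.6 (a 5-km stretch = 5 kilometres).
P(N ≥ 9) = 1 − P(N ≤ 8) ≈ 0.2204.

0.2204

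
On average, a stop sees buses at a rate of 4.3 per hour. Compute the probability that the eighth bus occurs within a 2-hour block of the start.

Over the interval, μ = 4.3 × 2 = 8.6 (a 2-hour block = 2 hours).
The eighth arrival falls in the interval iff at least 8 events occur there: P(S_8 ≤ t) = P(N ≥ 8) = 1 − P(N ≤ 7) ≈ 0.6272.

0.6272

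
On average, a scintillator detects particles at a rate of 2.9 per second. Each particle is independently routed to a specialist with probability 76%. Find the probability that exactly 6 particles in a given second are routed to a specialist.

0.0176

Thinning: the particles that are routed to a specialist themselves form a Poisson process with rate 0.76 × 2.9 = 2.204 per second.
So μ = 2.204.
P(N = 6) = e^(−2.204) · 2.204^6/6! ≈ 0.0176.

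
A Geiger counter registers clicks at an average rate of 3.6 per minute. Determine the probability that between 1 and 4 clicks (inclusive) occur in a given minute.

0.6791

With mean μ = 3.6 per minute,
P(1 ≤ N ≤ 4) = Σ_{j=1}^{4} e^(−3.6) · 3.6^j/j! ≈ 0.6791.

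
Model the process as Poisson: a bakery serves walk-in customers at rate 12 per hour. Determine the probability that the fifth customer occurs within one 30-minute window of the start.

0.7149

Over the interval, μ = 12 × 0.5 = 6 (a 30-minute window = 0.5 hours).
The fifth arrival falls in the interval iff at least 5 events occur there: P(S_5 ≤ t) = P(N ≥ 5) = 1 − P(N ≤ 4) ≈ 0.7149.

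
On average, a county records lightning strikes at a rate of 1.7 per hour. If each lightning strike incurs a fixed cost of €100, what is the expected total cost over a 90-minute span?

E[N] = 1.7 × 1.5 = 2.55 (a 90-minute span = 1.5 hours); E[cost] = 2.55 × €100 = €255.

€255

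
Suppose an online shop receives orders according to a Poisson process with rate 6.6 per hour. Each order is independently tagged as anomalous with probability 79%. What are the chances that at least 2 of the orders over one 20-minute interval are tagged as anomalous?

0.5185

Thinning: the orders that are tagged as anomalous themselves form a Poisson process with rate 0.79 × 6.6 = 5.214 per hour.
Over the interval, μ = 5.214 × 1/3 = 1.738 (a 20-minute interval = 1/3 hours).
P(N ≥ 2) = 1 − P(N ≤ 1) ≈ 0.5185.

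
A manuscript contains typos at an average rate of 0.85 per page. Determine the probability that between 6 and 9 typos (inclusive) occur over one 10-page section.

0.5034

Over the interval, μ = 0.85 × 10 = 8.5 (a 10-page section = 10 pages).
P(6 ≤ N ≤ 9) = Σ_{j=6}^{9} e^(−8.5) · 8.5^j/j! ≈ 0.5034.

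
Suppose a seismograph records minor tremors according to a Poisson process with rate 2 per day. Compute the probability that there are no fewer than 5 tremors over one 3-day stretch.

Over the interval, μ = 2 × 3 = 6 (a 3-day stretch = 3 days).
P(N ≥ 5) = 1 − P(N ≤ 4) = 1 − Σ_{j=0}^{4} e^(−μ) μ^j/j! ≈ 0.7149.

0.7149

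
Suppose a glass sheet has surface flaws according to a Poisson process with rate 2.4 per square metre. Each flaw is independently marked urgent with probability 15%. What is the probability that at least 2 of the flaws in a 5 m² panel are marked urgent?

Thinning: the flaws that are marked urgent themselves form a Poisson process with rate 0.15 × 2.4 = 0.36 per square metre.
Over the interval, μ = 0.36 × 5 = 1.8 (a 5 m² panel = 5 square metres).
P(N ≥ 2) = 1 − P(N ≤ 1) ≈ 0.5372.

0.5372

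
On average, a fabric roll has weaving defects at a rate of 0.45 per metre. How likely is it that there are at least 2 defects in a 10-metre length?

Over the interval, μ = 0.45 × 10 = 4.5 (a 10-metre length = 10 metres).
P(N ≥ 2) = 1 − P(N ≤ 1) = 1 − Σ_{j=0}^{1} e^(−μ) μ^j/j! ≈ 0.9389.

0.9389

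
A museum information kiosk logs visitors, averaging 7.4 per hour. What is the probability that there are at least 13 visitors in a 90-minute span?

Over the interval, μ = 7.4 × 1.5 = 11.1 (a 90-minute span = 1.5 hours).
P(N ≥ 13) = 1 − P(N ≤ 12) = 1 − Σ_{j=0}^{12} e^(−μ) μ^j/j! ≈ 0.3223.

0.3223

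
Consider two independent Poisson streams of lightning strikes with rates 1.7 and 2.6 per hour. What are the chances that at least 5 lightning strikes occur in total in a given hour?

Independent Poisson processes superpose: combined rate λ = 1.7 + 2.6 = 4.3 per hour.
So μ = 4.3.
P(N ≥ 5) = 1 − P(N ≤ 4) ≈ 0.4296.

0.4296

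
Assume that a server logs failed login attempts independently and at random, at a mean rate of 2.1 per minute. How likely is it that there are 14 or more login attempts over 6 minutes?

Over the interval, μ = 2.1 × 6 = 12.6 (6 minutes).
P(N ≥ 14) = 1 − P(N ≤ 13) = 1 − Σ_{j=0}^{13} e^(−μ) μ^j/j! ≈ 0.3831.

0.3831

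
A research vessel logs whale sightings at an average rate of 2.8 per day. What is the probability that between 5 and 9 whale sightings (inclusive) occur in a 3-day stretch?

0.5870

Over the interval, μ = 2.8 × 3 = 8.4 (a 3-day stretch = 3 days).
P(5 ≤ N ≤ 9) = Σ_{j=5}^{9} e^(−8.4) · 8.4^j/j! ≈ 0.5870.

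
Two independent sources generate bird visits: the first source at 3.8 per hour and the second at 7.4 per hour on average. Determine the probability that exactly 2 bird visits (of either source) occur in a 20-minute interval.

0.1666

Independent Poisson processes superpose: combined rate λ = 3.8 + 7.4 = 11.2 per hour.
Over the interval, μ = 11.2 × 1/3 ≈ 3.73333 (a 20-minute interval = 1/3 hours).
P(N = 2) = e^(−3.73333) · 3.73333^2/2! ≈ 0.1666.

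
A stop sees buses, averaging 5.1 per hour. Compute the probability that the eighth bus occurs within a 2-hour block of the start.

0.7973

Over the interval, μ = 5.1 × 2 = 10.2 (a 2-hour block = 2 hours).
The eighth arrival falls in the interval iff at least 8 events occur there: P(S_8 ≤ t) = P(N ≥ 8) = 1 − P(N ≤ 7) ≈ 0.7973.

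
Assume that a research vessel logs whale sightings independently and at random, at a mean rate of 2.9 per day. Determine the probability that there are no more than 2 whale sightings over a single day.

0.4460

With mean μ = 2.9 per day,
P(N ≤ 2) = Σ_{j=0}^{2} e^(−μ) μ^j/j! ≈ 0.4460.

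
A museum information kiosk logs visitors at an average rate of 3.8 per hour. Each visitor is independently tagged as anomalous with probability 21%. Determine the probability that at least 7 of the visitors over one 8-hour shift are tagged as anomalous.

0.4551

Thinning: the visitors that are tagged as anomalous themselves form a Poisson process with rate 0.21 × 3.8 = 0.798 per hour.
Over the interval, μ = 0.798 × 8 = 6.384 (an 8-hour shift = 8 hours).
P(N ≥ 7) = 1 − P(N ≤ 6) ≈ 0.4551.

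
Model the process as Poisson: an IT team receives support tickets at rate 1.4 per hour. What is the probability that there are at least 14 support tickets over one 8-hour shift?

Over the interval, μ = 1.4 × 8 = 11.2 (an 8-hour shift = 8 hours).
P(N ≥ 14) = 1 − P(N ≤ 13) = 1 − Σ_{j=0}^{13} e^(−μ) μ^j/j! ≈ 0.2376.

0.2376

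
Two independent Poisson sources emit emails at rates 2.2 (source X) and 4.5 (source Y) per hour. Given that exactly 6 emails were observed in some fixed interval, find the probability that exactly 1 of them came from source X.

0.2693

Given the total, each event is independently from source X with probability p = λ_X/(λ_X+λ_Y) = 2.2/6.7 ≈ 0.3284.
So K ~ Binomial(6, 2.2/6.7): P(K = 1) = C(6,1) · (2.2/6.7)^1 · (4.5/6.7)^5 ≈ 0.2693.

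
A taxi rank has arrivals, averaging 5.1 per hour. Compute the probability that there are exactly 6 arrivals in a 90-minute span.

0.1325

Over the interval, μ = 5.1 × 1.5 = 7.65 (a 90-minute span = 1.5 hours).
P(N = 6) = e^(−μ) μ^6/6! = e^(−7.65) · 7.65^6/720 ≈ 0.1325.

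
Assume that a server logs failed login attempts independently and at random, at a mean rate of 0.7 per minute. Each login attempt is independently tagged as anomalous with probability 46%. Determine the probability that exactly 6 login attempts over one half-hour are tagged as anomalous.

Thinning: the login attempts that are tagged as anomalous themselves form a Poisson process with rate 0.46 × 0.7 = 0.322 per minute.
Over the interval, μ = 0.322 × 30 = 9.66 (a half-hour = 30 minutes).
P(N = 6) = e^(−9.66) · 9.66^6/6! ≈ 0.0720.

0.0720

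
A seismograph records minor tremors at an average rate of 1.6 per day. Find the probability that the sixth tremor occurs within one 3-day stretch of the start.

0.3490

Over the interval, μ = 1.6 × 3 = 4.8 (a 3-day stretch = 3 days).
The sixth arrival falls in the interval iff at least 6 events occur there: P(S_6 ≤ t) = P(N ≥ 6) = 1 − P(N ≤ 5) ≈ 0.3490.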